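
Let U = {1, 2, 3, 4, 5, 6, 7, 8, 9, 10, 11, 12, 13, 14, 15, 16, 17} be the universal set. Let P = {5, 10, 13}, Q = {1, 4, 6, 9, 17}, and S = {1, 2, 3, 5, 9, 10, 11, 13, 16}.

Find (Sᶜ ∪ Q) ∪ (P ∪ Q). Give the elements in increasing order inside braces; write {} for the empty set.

Sᶜ = {4, 6, 7, 8, 12, 14, 15, 17}
Sᶜ ∪ Q = {1, 4, 6, 7, 8, 9, 12, 14, 15, 17}
P ∪ Q = {1, 4, 5, 6, 9, 10, 13, 17}
(Sᶜ ∪ Q) ∪ (P ∪ Q) = {1, 4, 5, 6, 7, 8, 9, 10, 12, 13, 14, 15, 17}

{1, 4, 5, 6, 7, 8, 9, 10, 12, 13, 14, 15, 17}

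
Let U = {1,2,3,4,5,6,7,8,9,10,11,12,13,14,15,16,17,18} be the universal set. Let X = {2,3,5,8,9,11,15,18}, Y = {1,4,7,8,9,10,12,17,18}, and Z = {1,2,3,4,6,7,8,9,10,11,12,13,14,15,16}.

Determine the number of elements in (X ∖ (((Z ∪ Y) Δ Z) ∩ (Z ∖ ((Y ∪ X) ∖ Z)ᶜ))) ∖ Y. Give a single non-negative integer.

5

Z ∪ Y = {1,2,3,4,6,7,8,9,10,11,12,13,14,15,16,17,18}
(Z ∪ Y) Δ Z = {17,18}
Y ∪ X = {1,2,3,4,5,7,8,9,10,11,12,15,17,18}
(Y ∪ X) ∖ Z = {5,17,18}
((Y ∪ X) ∖ Z)ᶜ = {1,2,3,4,6,7,8,9,10,11,12,13,14,15,16}
Z ∖ ((Y ∪ X) ∖ Z)ᶜ = {}
((Z ∪ Y) Δ Z) ∩ (Z ∖ ((Y ∪ X) ∖ Z)ᶜ) = {}
X ∖ (((Z ∪ Y) Δ Z) ∩ (Z ∖ ((Y ∪ X) ∖ Z)ᶜ)) = {2,3,5,8,9,11,15,18}
(X ∖ (((Z ∪ Y) Δ Z) ∩ (Z ∖ ((Y ∪ X) ∖ Z)ᶜ))) ∖ Y = {2,3,5,11,15}
|(X ∖ (((Z ∪ Y) Δ Z) ∩ (Z ∖ ((Y ∪ X) ∖ Z)ᶜ))) ∖ Y| = 5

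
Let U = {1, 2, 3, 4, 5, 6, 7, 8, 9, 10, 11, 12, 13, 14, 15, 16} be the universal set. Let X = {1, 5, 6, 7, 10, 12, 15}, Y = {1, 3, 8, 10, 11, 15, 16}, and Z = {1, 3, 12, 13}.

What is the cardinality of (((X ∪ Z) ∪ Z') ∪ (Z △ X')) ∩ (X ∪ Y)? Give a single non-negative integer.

X ∪ Z = {1, 3, 5, 6, 7, 10, 12, 13, 15}
Z' = {2, 4, 5, 6, 7, 8, 9, 10, 11, 14, 15, 16}
(X ∪ Z) ∪ Z' = {1, 2, 3, 4, 5, 6, 7, 8, 9, 10, 11, 12, 13, 14, 15, 16}
X' = {2, 3, 4, 8, 9, 11, 13, 14, 16}
Z △ X' = {1, 2, 4, 8, 9, 11, 12, 14, 16}
((X ∪ Z) ∪ Z') ∪ (Z △ X') = {1, 2, 3, 4, 5, 6, 7, 8, 9, 10, 11, 12, 13, 14, 15, 16}
X ∪ Y = {1, 3, 5, 6, 7, 8, 10, 11, 12, 15, 16}
(((X ∪ Z) ∪ Z') ∪ (Z △ X')) ∩ (X ∪ Y) = {1, 3, 5, 6, 7, 8, 10, 11, 12, 15, 16}
|(((X ∪ Z) ∪ Z') ∪ (Z △ X')) ∩ (X ∪ Y)| = 11

11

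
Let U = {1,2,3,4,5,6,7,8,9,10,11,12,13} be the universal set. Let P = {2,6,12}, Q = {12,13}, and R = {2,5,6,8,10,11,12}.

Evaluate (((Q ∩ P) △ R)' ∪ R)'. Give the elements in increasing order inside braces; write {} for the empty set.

{}

Q ∩ P = {12}
(Q ∩ P) △ R = {2,5,6,8,10,11}
((Q ∩ P) △ R)' = {1,3,4,7,9,12,13}
((Q ∩ P) △ R)' ∪ R = {1,2,3,4,5,6,7,8,9,10,11,12,13}
(((Q ∩ P) △ R)' ∪ R)' = {}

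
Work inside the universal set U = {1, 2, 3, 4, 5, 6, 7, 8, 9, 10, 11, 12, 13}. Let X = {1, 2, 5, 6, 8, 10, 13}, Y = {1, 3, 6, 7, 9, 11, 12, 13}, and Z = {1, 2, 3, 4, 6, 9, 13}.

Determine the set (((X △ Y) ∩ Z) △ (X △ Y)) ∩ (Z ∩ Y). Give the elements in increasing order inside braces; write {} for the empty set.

X △ Y = {2, 3, 5, 7, 8, 9, 10, 11, 12}
(X △ Y) ∩ Z = {2, 3, 9}
((X △ Y) ∩ Z) △ (X △ Y) = {5, 7, 8, 10, 11, 12}
Z ∩ Y = {1, 3, 6, 9, 13}
(((X △ Y) ∩ Z) △ (X △ Y)) ∩ (Z ∩ Y) = {}

{}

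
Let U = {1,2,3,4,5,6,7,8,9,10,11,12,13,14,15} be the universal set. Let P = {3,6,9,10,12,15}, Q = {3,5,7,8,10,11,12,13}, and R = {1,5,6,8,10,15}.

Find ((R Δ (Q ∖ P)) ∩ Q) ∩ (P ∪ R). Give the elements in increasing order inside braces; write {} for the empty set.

{10}

Q ∖ P = {5,7,8,11,13}
R Δ (Q ∖ P) = {1,6,7,10,11,13,15}
(R Δ (Q ∖ P)) ∩ Q = {7,10,11,13}
P ∪ R = {1,3,5,6,8,9,10,12,15}
((R Δ (Q ∖ P)) ∩ Q) ∩ (P ∪ R) = {10}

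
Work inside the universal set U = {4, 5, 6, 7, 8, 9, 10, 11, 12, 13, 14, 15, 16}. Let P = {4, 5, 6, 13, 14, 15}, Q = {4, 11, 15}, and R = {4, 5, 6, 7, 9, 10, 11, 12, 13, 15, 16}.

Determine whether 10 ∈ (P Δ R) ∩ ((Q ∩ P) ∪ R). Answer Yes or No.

10 ∉ P and 10 ∈ R, so 10 ∈ P Δ R
10 ∉ Q and 10 ∉ P, so 10 ∉ Q ∩ P
10 ∉ (Q ∩ P) and 10 ∈ R, so 10 ∈ (Q ∩ P) ∪ R
10 ∈ (P Δ R) and 10 ∈ ((Q ∩ P) ∪ R), so 10 ∈ (P Δ R) ∩ ((Q ∩ P) ∪ R)

Yes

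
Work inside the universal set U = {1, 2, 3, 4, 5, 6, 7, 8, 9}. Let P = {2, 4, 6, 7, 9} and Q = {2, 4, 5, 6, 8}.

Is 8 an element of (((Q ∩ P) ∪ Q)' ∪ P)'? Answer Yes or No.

8 ∈ Q and 8 ∉ P, so 8 ∉ Q ∩ P
8 ∉ (Q ∩ P) and 8 ∈ Q, so 8 ∈ (Q ∩ P) ∪ Q
8 ∉ ((Q ∩ P) ∪ Q)' since 8 ∈ ((Q ∩ P) ∪ Q)
8 ∉ ((Q ∩ P) ∪ Q)' and 8 ∉ P, so 8 ∉ ((Q ∩ P) ∪ Q)' ∪ P
8 ∈ (((Q ∩ P) ∪ Q)' ∪ P)' since 8 ∉ (((Q ∩ P) ∪ Q)' ∪ P)

Yes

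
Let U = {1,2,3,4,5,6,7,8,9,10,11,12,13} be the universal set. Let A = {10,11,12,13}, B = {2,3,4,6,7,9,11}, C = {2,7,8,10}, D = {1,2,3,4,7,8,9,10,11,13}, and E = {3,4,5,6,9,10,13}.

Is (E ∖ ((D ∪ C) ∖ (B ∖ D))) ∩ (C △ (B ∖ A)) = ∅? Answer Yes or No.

D ∪ C = {1,2,3,4,7,8,9,10,11,13}
B ∖ D = {6}
(D ∪ C) ∖ (B ∖ D) = {1,2,3,4,7,8,9,10,11,13}
E ∖ ((D ∪ C) ∖ (B ∖ D)) = {5,6}
B ∖ A = {2,3,4,6,7,9}
C △ (B ∖ A) = {3,4,6,8,9,10}
6 lies in both, so they are not disjoint.

No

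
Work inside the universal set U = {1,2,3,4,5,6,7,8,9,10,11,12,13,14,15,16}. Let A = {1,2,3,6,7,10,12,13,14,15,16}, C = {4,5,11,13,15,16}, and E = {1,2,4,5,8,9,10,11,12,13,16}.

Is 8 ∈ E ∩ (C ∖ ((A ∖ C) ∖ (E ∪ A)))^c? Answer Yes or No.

8 ∉ A and 8 ∉ C, so 8 ∉ A ∖ C
8 ∈ E and 8 ∉ A, so 8 ∈ E ∪ A
8 ∉ (A ∖ C) and 8 ∈ (E ∪ A), so 8 ∉ (A ∖ C) ∖ (E ∪ A)
8 ∉ C and 8 ∉ ((A ∖ C) ∖ (E ∪ A)), so 8 ∉ C ∖ ((A ∖ C) ∖ (E ∪ A))
8 ∈ (C ∖ ((A ∖ C) ∖ (E ∪ A)))^c since 8 ∉ (C ∖ ((A ∖ C) ∖ (E ∪ A)))
8 ∈ E and 8 ∈ (C ∖ ((A ∖ C) ∖ (E ∪ A)))^c, so 8 ∈ E ∩ (C ∖ ((A ∖ C) ∖ (E ∪ A)))^c

Yes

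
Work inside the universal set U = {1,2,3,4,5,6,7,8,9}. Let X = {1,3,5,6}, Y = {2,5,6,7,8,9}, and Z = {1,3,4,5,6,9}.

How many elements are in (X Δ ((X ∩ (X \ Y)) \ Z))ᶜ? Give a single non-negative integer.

X \ Y = {1,3}
X ∩ (X \ Y) = {1,3}
(X ∩ (X \ Y)) \ Z = {}
X Δ ((X ∩ (X \ Y)) \ Z) = {1,3,5,6}
(X Δ ((X ∩ (X \ Y)) \ Z))ᶜ = {2,4,7,8,9}
|(X Δ ((X ∩ (X \ Y)) \ Z))ᶜ| = 5

5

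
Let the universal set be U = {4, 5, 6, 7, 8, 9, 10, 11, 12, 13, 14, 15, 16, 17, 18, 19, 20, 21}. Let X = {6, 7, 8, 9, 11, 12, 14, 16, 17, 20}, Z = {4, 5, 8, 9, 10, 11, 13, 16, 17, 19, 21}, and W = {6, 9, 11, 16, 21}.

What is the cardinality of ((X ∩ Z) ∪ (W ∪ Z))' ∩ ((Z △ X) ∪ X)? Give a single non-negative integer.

4

X ∩ Z = {8, 9, 11, 16, 17}
W ∪ Z = {4, 5, 6, 8, 9, 10, 11, 13, 16, 17, 19, 21}
(X ∩ Z) ∪ (W ∪ Z) = {4, 5, 6, 8, 9, 10, 11, 13, 16, 17, 19, 21}
((X ∩ Z) ∪ (W ∪ Z))' = {7, 12, 14, 15, 18, 20}
Z △ X = {4, 5, 6, 7, 10, 12, 13, 14, 19, 20, 21}
(Z △ X) ∪ X = {4, 5, 6, 7, 8, 9, 10, 11, 12, 13, 14, 16, 17, 19, 20, 21}
((X ∩ Z) ∪ (W ∪ Z))' ∩ ((Z △ X) ∪ X) = {7, 12, 14, 20}
|((X ∩ Z) ∪ (W ∪ Z))' ∩ ((Z △ X) ∪ X)| = 4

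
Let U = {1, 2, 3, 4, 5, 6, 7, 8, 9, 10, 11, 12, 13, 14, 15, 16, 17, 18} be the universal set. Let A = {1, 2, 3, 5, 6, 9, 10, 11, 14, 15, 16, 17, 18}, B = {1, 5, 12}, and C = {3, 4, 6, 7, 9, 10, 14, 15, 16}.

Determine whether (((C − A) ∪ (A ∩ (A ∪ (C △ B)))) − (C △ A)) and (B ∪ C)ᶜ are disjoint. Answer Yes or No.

Yes

C − A = {4, 7}
C △ B = {1, 3, 4, 5, 6, 7, 9, 10, 12, 14, 15, 16}
A ∪ (C △ B) = {1, 2, 3, 4, 5, 6, 7, 9, 10, 11, 12, 14, 15, 16, 17, 18}
A ∩ (A ∪ (C △ B)) = {1, 2, 3, 5, 6, 9, 10, 11, 14, 15, 16, 17, 18}
(C − A) ∪ (A ∩ (A ∪ (C △ B))) = {1, 2, 3, 4, 5, 6, 7, 9, 10, 11, 14, 15, 16, 17, 18}
C △ A = {1, 2, 4, 5, 7, 11, 17, 18}
((C − A) ∪ (A ∩ (A ∪ (C △ B)))) − (C △ A) = {3, 6, 9, 10, 14, 15, 16}
B ∪ C = {1, 3, 4, 5, 6, 7, 9, 10, 12, 14, 15, 16}
(B ∪ C)ᶜ = {2, 8, 11, 13, 17, 18}
{3, 6, 9, 10, 14, 15, 16} and {2, 8, 11, 13, 17, 18} share no elements.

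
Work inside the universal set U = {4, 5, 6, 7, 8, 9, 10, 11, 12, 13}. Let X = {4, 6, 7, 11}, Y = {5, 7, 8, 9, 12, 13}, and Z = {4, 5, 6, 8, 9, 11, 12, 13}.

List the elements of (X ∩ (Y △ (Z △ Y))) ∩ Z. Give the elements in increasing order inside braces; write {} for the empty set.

{4, 6, 11}

Z △ Y = {4, 6, 7, 11}
Y △ (Z △ Y) = {4, 5, 6, 8, 9, 11, 12, 13}
X ∩ (Y △ (Z △ Y)) = {4, 6, 11}
(X ∩ (Y △ (Z △ Y))) ∩ Z = {4, 6, 11}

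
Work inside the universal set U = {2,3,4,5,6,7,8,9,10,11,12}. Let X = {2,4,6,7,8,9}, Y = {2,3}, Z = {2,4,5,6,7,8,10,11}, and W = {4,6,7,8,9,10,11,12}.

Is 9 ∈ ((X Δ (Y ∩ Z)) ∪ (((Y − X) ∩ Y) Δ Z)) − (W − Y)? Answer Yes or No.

No

9 ∉ Y and 9 ∉ Z, so 9 ∉ Y ∩ Z
9 ∈ X and 9 ∉ (Y ∩ Z), so 9 ∈ X Δ (Y ∩ Z)
9 ∉ Y and 9 ∈ X, so 9 ∉ Y − X
9 ∉ (Y − X) and 9 ∉ Y, so 9 ∉ (Y − X) ∩ Y
9 ∉ ((Y − X) ∩ Y) and 9 ∉ Z, so 9 ∉ ((Y − X) ∩ Y) Δ Z
9 ∈ (X Δ (Y ∩ Z)) and 9 ∉ (((Y − X) ∩ Y) Δ Z), so 9 ∈ (X Δ (Y ∩ Z)) ∪ (((Y − X) ∩ Y) Δ Z)
9 ∈ W and 9 ∉ Y, so 9 ∈ W − Y
9 ∈ ((X Δ (Y ∩ Z)) ∪ (((Y − X) ∩ Y) Δ Z)) and 9 ∈ (W − Y), so 9 ∉ ((X Δ (Y ∩ Z)) ∪ (((Y − X) ∩ Y) Δ Z)) − (W − Y)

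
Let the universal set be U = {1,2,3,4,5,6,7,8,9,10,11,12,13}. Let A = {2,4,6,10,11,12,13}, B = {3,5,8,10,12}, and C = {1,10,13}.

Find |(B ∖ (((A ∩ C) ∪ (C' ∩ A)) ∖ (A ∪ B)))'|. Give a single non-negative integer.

A ∩ C = {10,13}
C' = {2,3,4,5,6,7,8,9,11,12}
C' ∩ A = {2,4,6,11,12}
(A ∩ C) ∪ (C' ∩ A) = {2,4,6,10,11,12,13}
A ∪ B = {2,3,4,5,6,8,10,11,12,13}
((A ∩ C) ∪ (C' ∩ A)) ∖ (A ∪ B) = {}
B ∖ (((A ∩ C) ∪ (C' ∩ A)) ∖ (A ∪ B)) = {3,5,8,10,12}
(B ∖ (((A ∩ C) ∪ (C' ∩ A)) ∖ (A ∪ B)))' = {1,2,4,6,7,9,11,13}
|(B ∖ (((A ∩ C) ∪ (C' ∩ A)) ∖ (A ∪ B)))'| = 8

8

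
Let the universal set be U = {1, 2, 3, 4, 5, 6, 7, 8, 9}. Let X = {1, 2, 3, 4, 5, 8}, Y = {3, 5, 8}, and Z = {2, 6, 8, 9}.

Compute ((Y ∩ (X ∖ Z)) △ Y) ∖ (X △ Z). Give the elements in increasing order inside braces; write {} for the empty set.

X ∖ Z = {1, 3, 4, 5}
Y ∩ (X ∖ Z) = {3, 5}
(Y ∩ (X ∖ Z)) △ Y = {8}
X △ Z = {1, 3, 4, 5, 6, 9}
((Y ∩ (X ∖ Z)) △ Y) ∖ (X △ Z) = {8}

{8}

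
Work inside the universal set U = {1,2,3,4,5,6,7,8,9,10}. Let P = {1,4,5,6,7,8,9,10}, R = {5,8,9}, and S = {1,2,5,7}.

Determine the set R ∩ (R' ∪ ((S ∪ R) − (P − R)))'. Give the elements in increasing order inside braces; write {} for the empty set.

{}

R' = {1,2,3,4,6,7,10}
S ∪ R = {1,2,5,7,8,9}
P − R = {1,4,6,7,10}
(S ∪ R) − (P − R) = {2,5,8,9}
R' ∪ ((S ∪ R) − (P − R)) = {1,2,3,4,5,6,7,8,9,10}
(R' ∪ ((S ∪ R) − (P − R)))' = {}
R ∩ (R' ∪ ((S ∪ R) − (P − R)))' = {}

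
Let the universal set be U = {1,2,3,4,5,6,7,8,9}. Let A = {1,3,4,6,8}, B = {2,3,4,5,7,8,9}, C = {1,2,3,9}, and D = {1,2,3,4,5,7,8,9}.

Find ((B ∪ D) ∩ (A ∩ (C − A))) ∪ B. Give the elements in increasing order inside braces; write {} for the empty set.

B ∪ D = {1,2,3,4,5,7,8,9}
C − A = {2,9}
A ∩ (C − A) = {}
(B ∪ D) ∩ (A ∩ (C − A)) = {}
((B ∪ D) ∩ (A ∩ (C − A))) ∪ B = {2,3,4,5,7,8,9}

{2,3,4,5,7,8,9}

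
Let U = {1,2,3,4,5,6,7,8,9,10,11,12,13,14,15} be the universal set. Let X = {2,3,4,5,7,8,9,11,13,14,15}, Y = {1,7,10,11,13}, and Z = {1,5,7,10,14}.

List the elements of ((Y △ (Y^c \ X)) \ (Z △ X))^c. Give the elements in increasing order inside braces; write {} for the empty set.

{1,2,3,4,5,8,9,10,11,13,14,15}

Y^c = {2,3,4,5,6,8,9,12,14,15}
Y^c \ X = {6,12}
Y △ (Y^c \ X) = {1,6,7,10,11,12,13}
Z △ X = {1,2,3,4,8,9,10,11,13,15}
(Y △ (Y^c \ X)) \ (Z △ X) = {6,7,12}
((Y △ (Y^c \ X)) \ (Z △ X))^c = {1,2,3,4,5,8,9,10,11,13,14,15}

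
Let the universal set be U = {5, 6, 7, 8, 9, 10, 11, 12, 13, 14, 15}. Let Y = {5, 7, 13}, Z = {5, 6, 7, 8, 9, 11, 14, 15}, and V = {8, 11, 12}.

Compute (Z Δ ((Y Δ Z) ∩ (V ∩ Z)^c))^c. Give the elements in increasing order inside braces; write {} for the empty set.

Y Δ Z = {6, 8, 9, 11, 13, 14, 15}
V ∩ Z = {8, 11}
(V ∩ Z)^c = {5, 6, 7, 9, 10, 12, 13, 14, 15}
(Y Δ Z) ∩ (V ∩ Z)^c = {6, 9, 13, 14, 15}
Z Δ ((Y Δ Z) ∩ (V ∩ Z)^c) = {5, 7, 8, 11, 13}
(Z Δ ((Y Δ Z) ∩ (V ∩ Z)^c))^c = {6, 9, 10, 12, 14, 15}

{6, 9, 10, 12, 14, 15}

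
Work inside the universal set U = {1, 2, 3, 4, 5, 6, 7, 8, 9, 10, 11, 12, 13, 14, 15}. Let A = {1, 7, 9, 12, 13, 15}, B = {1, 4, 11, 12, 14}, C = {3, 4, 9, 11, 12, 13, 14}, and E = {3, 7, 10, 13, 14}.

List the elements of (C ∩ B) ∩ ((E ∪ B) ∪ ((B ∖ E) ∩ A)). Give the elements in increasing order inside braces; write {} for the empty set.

C ∩ B = {4, 11, 12, 14}
E ∪ B = {1, 3, 4, 7, 10, 11, 12, 13, 14}
B ∖ E = {1, 4, 11, 12}
(B ∖ E) ∩ A = {1, 12}
(E ∪ B) ∪ ((B ∖ E) ∩ A) = {1, 3, 4, 7, 10, 11, 12, 13, 14}
(C ∩ B) ∩ ((E ∪ B) ∪ ((B ∖ E) ∩ A)) = {4, 11, 12, 14}

{4, 11, 12, 14}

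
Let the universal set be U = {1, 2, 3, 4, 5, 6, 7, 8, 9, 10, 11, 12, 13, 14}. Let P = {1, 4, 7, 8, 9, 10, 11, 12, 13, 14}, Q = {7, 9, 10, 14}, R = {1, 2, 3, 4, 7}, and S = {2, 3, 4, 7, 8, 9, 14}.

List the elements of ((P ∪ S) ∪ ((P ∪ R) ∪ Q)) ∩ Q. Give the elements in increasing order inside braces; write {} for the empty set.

P ∪ S = {1, 2, 3, 4, 7, 8, 9, 10, 11, 12, 13, 14}
P ∪ R = {1, 2, 3, 4, 7, 8, 9, 10, 11, 12, 13, 14}
(P ∪ R) ∪ Q = {1, 2, 3, 4, 7, 8, 9, 10, 11, 12, 13, 14}
(P ∪ S) ∪ ((P ∪ R) ∪ Q) = {1, 2, 3, 4, 7, 8, 9, 10, 11, 12, 13, 14}
((P ∪ S) ∪ ((P ∪ R) ∪ Q)) ∩ Q = {7, 9, 10, 14}

{7, 9, 10, 14}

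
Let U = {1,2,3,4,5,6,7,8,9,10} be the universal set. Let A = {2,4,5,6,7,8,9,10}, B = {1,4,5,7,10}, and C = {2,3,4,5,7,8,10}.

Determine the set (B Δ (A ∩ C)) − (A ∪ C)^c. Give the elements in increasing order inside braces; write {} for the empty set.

{2,8}

A ∩ C = {2,4,5,7,8,10}
B Δ (A ∩ C) = {1,2,8}
A ∪ C = {2,3,4,5,6,7,8,9,10}
(A ∪ C)^c = {1}
(B Δ (A ∩ C)) − (A ∪ C)^c = {2,8}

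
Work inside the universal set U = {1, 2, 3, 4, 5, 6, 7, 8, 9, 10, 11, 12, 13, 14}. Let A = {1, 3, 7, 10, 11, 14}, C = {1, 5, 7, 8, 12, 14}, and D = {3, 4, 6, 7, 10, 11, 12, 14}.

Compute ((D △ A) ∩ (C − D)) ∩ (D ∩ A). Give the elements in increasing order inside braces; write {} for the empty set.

{}

D △ A = {1, 4, 6, 12}
C − D = {1, 5, 8}
(D △ A) ∩ (C − D) = {1}
D ∩ A = {3, 7, 10, 11, 14}
((D △ A) ∩ (C − D)) ∩ (D ∩ A) = {}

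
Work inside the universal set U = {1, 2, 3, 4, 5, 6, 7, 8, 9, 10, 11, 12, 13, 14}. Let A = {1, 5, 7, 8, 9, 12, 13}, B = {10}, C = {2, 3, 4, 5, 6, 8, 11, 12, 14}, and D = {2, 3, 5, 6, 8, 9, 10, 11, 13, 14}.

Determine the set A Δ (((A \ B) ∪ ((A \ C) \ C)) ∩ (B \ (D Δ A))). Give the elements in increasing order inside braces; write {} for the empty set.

{1, 5, 7, 8, 9, 12, 13}

A \ B = {1, 5, 7, 8, 9, 12, 13}
A \ C = {1, 7, 9, 13}
(A \ C) \ C = {1, 7, 9, 13}
(A \ B) ∪ ((A \ C) \ C) = {1, 5, 7, 8, 9, 12, 13}
D Δ A = {1, 2, 3, 6, 7, 10, 11, 12, 14}
B \ (D Δ A) = {}
((A \ B) ∪ ((A \ C) \ C)) ∩ (B \ (D Δ A)) = {}
A Δ (((A \ B) ∪ ((A \ C) \ C)) ∩ (B \ (D Δ A))) = {1, 5, 7, 8, 9, 12, 13}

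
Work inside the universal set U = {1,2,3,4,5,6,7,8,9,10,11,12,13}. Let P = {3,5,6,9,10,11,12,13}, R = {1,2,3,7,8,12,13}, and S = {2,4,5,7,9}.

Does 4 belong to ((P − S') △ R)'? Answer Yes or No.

Yes

4 ∈ S, so 4 ∉ S'
4 ∉ P and 4 ∉ S', so 4 ∉ P − S'
4 ∉ (P − S') and 4 ∉ R, so 4 ∉ (P − S') △ R
4 ∈ ((P − S') △ R)' since 4 ∉ ((P − S') △ R)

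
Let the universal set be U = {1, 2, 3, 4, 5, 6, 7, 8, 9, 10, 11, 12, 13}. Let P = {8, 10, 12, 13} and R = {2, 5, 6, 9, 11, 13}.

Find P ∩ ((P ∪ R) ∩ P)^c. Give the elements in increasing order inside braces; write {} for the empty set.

P ∪ R = {2, 5, 6, 8, 9, 10, 11, 12, 13}
(P ∪ R) ∩ P = {8, 10, 12, 13}
((P ∪ R) ∩ P)^c = {1, 2, 3, 4, 5, 6, 7, 9, 11}
P ∩ ((P ∪ R) ∩ P)^c = {}

{}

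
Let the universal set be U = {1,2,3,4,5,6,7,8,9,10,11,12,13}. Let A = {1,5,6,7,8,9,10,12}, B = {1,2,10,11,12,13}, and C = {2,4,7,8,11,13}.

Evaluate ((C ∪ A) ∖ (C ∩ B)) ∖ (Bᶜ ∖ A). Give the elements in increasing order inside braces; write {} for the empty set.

{1,5,6,7,8,9,10,12}

C ∪ A = {1,2,4,5,6,7,8,9,10,11,12,13}
C ∩ B = {2,11,13}
(C ∪ A) ∖ (C ∩ B) = {1,4,5,6,7,8,9,10,12}
Bᶜ = {3,4,5,6,7,8,9}
Bᶜ ∖ A = {3,4}
((C ∪ A) ∖ (C ∩ B)) ∖ (Bᶜ ∖ A) = {1,5,6,7,8,9,10,12}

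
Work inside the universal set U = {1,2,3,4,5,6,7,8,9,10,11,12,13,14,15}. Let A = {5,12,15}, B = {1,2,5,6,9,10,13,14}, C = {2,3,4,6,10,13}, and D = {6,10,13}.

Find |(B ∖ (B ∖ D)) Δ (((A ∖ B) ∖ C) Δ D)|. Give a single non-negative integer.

B ∖ D = {1,2,5,9,14}
B ∖ (B ∖ D) = {6,10,13}
A ∖ B = {12,15}
(A ∖ B) ∖ C = {12,15}
((A ∖ B) ∖ C) Δ D = {6,10,12,13,15}
(B ∖ (B ∖ D)) Δ (((A ∖ B) ∖ C) Δ D) = {12,15}
|(B ∖ (B ∖ D)) Δ (((A ∖ B) ∖ C) Δ D)| = 2

2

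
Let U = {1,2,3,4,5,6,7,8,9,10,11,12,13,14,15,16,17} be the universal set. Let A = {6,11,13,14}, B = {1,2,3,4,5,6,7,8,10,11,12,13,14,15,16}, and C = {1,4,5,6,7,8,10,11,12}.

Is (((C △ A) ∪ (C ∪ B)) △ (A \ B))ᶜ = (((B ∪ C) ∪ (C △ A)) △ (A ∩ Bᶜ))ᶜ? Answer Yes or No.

C △ A = {1,4,5,7,8,10,12,13,14}
C ∪ B = {1,2,3,4,5,6,7,8,10,11,12,13,14,15,16}
(C △ A) ∪ (C ∪ B) = {1,2,3,4,5,6,7,8,10,11,12,13,14,15,16}
A \ B = {}
((C △ A) ∪ (C ∪ B)) △ (A \ B) = {1,2,3,4,5,6,7,8,10,11,12,13,14,15,16}
(((C △ A) ∪ (C ∪ B)) △ (A \ B))ᶜ = {9,17}
B ∪ C = {1,2,3,4,5,6,7,8,10,11,12,13,14,15,16}
(B ∪ C) ∪ (C △ A) = {1,2,3,4,5,6,7,8,10,11,12,13,14,15,16}
Bᶜ = {9,17}
A ∩ Bᶜ = {}
((B ∪ C) ∪ (C △ A)) △ (A ∩ Bᶜ) = {1,2,3,4,5,6,7,8,10,11,12,13,14,15,16}
(((B ∪ C) ∪ (C △ A)) △ (A ∩ Bᶜ))ᶜ = {9,17}
Both equal {9,17}, so (((C △ A) ∪ (C ∪ B)) △ (A \ B))ᶜ = (((B ∪ C) ∪ (C △ A)) △ (A ∩ Bᶜ))ᶜ.

Yes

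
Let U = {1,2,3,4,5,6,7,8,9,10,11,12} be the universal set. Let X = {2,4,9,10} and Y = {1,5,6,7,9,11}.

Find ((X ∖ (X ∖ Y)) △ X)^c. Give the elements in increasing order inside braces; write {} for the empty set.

{1,3,5,6,7,8,9,11,12}

X ∖ Y = {2,4,10}
X ∖ (X ∖ Y) = {9}
(X ∖ (X ∖ Y)) △ X = {2,4,10}
((X ∖ (X ∖ Y)) △ X)^c = {1,3,5,6,7,8,9,11,12}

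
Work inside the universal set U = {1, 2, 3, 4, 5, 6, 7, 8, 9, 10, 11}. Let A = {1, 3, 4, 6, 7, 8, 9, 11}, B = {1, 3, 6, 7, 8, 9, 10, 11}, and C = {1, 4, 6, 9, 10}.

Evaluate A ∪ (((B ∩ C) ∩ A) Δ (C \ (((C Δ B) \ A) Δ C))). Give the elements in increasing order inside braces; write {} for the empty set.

{1, 3, 4, 6, 7, 8, 9, 11}

B ∩ C = {1, 6, 9, 10}
(B ∩ C) ∩ A = {1, 6, 9}
C Δ B = {3, 4, 7, 8, 11}
(C Δ B) \ A = {}
((C Δ B) \ A) Δ C = {1, 4, 6, 9, 10}
C \ (((C Δ B) \ A) Δ C) = {}
((B ∩ C) ∩ A) Δ (C \ (((C Δ B) \ A) Δ C)) = {1, 6, 9}
A ∪ (((B ∩ C) ∩ A) Δ (C \ (((C Δ B) \ A) Δ C))) = {1, 3, 4, 6, 7, 8, 9, 11}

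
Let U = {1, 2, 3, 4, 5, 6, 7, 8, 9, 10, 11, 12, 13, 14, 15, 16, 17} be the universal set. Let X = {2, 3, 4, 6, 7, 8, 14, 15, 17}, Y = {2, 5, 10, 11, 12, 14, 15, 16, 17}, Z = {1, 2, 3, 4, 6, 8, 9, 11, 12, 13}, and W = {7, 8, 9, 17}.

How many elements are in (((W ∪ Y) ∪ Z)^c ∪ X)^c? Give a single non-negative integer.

W ∪ Y = {2, 5, 7, 8, 9, 10, 11, 12, 14, 15, 16, 17}
(W ∪ Y) ∪ Z = {1, 2, 3, 4, 5, 6, 7, 8, 9, 10, 11, 12, 13, 14, 15, 16, 17}
((W ∪ Y) ∪ Z)^c = {}
((W ∪ Y) ∪ Z)^c ∪ X = {2, 3, 4, 6, 7, 8, 14, 15, 17}
(((W ∪ Y) ∪ Z)^c ∪ X)^c = {1, 5, 9, 10, 11, 12, 13, 16}
|(((W ∪ Y) ∪ Z)^c ∪ X)^c| = 8

8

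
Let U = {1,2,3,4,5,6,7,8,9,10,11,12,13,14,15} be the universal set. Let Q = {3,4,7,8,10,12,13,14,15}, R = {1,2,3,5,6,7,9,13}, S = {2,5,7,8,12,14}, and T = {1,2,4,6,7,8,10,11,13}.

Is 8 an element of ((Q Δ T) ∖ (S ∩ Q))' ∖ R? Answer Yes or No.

Yes

8 ∈ Q and 8 ∈ T, so 8 ∉ Q Δ T
8 ∈ S and 8 ∈ Q, so 8 ∈ S ∩ Q
8 ∉ (Q Δ T) and 8 ∈ (S ∩ Q), so 8 ∉ (Q Δ T) ∖ (S ∩ Q)
8 ∈ ((Q Δ T) ∖ (S ∩ Q))' since 8 ∉ ((Q Δ T) ∖ (S ∩ Q))
8 ∈ ((Q Δ T) ∖ (S ∩ Q))' and 8 ∉ R, so 8 ∈ ((Q Δ T) ∖ (S ∩ Q))' ∖ R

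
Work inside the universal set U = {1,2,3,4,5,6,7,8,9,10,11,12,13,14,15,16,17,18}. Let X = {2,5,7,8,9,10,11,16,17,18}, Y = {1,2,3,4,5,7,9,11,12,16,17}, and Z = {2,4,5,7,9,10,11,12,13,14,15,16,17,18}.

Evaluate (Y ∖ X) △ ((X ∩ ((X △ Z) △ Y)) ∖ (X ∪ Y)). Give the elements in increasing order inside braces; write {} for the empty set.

{1,3,4,12}

Y ∖ X = {1,3,4,12}
X △ Z = {4,8,12,13,14,15}
(X △ Z) △ Y = {1,2,3,5,7,8,9,11,13,14,15,16,17}
X ∩ ((X △ Z) △ Y) = {2,5,7,8,9,11,16,17}
X ∪ Y = {1,2,3,4,5,7,8,9,10,11,12,16,17,18}
(X ∩ ((X △ Z) △ Y)) ∖ (X ∪ Y) = {}
(Y ∖ X) △ ((X ∩ ((X △ Z) △ Y)) ∖ (X ∪ Y)) = {1,3,4,12}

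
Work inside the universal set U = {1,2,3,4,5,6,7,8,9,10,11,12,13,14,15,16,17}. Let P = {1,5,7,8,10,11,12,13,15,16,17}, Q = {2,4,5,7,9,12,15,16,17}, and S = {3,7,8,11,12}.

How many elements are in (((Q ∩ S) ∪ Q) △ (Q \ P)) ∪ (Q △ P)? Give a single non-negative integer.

14

Q ∩ S = {7,12}
(Q ∩ S) ∪ Q = {2,4,5,7,9,12,15,16,17}
Q \ P = {2,4,9}
((Q ∩ S) ∪ Q) △ (Q \ P) = {5,7,12,15,16,17}
Q △ P = {1,2,4,8,9,10,11,13}
(((Q ∩ S) ∪ Q) △ (Q \ P)) ∪ (Q △ P) = {1,2,4,5,7,8,9,10,11,12,13,15,16,17}
|(((Q ∩ S) ∪ Q) △ (Q \ P)) ∪ (Q △ P)| = 14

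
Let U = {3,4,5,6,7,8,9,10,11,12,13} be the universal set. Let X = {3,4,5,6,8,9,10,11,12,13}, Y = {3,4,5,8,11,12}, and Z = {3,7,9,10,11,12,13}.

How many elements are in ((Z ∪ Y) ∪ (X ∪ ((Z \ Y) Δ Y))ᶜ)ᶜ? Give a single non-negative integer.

1

Z ∪ Y = {3,4,5,7,8,9,10,11,12,13}
Z \ Y = {7,9,10,13}
(Z \ Y) Δ Y = {3,4,5,7,8,9,10,11,12,13}
X ∪ ((Z \ Y) Δ Y) = {3,4,5,6,7,8,9,10,11,12,13}
(X ∪ ((Z \ Y) Δ Y))ᶜ = {}
(Z ∪ Y) ∪ (X ∪ ((Z \ Y) Δ Y))ᶜ = {3,4,5,7,8,9,10,11,12,13}
((Z ∪ Y) ∪ (X ∪ ((Z \ Y) Δ Y))ᶜ)ᶜ = {6}
|((Z ∪ Y) ∪ (X ∪ ((Z \ Y) Δ Y))ᶜ)ᶜ| = 1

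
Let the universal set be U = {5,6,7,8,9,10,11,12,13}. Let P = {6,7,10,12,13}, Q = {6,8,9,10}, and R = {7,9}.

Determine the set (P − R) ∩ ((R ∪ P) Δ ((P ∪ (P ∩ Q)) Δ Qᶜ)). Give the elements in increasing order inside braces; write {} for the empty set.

{12,13}

P − R = {6,10,12,13}
R ∪ P = {6,7,9,10,12,13}
P ∩ Q = {6,10}
P ∪ (P ∩ Q) = {6,7,10,12,13}
Qᶜ = {5,7,11,12,13}
(P ∪ (P ∩ Q)) Δ Qᶜ = {5,6,10,11}
(R ∪ P) Δ ((P ∪ (P ∩ Q)) Δ Qᶜ) = {5,7,9,11,12,13}
(P − R) ∩ ((R ∪ P) Δ ((P ∪ (P ∩ Q)) Δ Qᶜ)) = {12,13}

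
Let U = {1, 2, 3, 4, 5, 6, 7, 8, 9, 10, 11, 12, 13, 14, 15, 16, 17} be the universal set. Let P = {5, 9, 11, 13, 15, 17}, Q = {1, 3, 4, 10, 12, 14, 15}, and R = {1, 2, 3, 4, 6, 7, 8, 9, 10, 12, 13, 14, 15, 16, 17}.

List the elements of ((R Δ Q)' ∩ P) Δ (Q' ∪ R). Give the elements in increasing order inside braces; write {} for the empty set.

{1, 2, 3, 4, 6, 7, 8, 9, 10, 12, 13, 14, 16, 17}

R Δ Q = {2, 6, 7, 8, 9, 13, 16, 17}
(R Δ Q)' = {1, 3, 4, 5, 10, 11, 12, 14, 15}
(R Δ Q)' ∩ P = {5, 11, 15}
Q' = {2, 5, 6, 7, 8, 9, 11, 13, 16, 17}
Q' ∪ R = {1, 2, 3, 4, 5, 6, 7, 8, 9, 10, 11, 12, 13, 14, 15, 16, 17}
((R Δ Q)' ∩ P) Δ (Q' ∪ R) = {1, 2, 3, 4, 6, 7, 8, 9, 10, 12, 13, 14, 16, 17}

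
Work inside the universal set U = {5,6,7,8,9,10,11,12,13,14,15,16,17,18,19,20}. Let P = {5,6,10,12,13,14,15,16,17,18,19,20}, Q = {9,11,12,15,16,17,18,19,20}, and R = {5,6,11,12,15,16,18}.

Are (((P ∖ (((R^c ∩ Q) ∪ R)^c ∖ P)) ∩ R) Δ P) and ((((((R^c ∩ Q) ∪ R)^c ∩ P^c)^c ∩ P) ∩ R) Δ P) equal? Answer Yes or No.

Yes

R^c = {7,8,9,10,13,14,17,19,20}
R^c ∩ Q = {9,17,19,20}
(R^c ∩ Q) ∪ R = {5,6,9,11,12,15,16,17,18,19,20}
((R^c ∩ Q) ∪ R)^c = {7,8,10,13,14}
((R^c ∩ Q) ∪ R)^c ∖ P = {7,8}
P ∖ (((R^c ∩ Q) ∪ R)^c ∖ P) = {5,6,10,12,13,14,15,16,17,18,19,20}
(P ∖ (((R^c ∩ Q) ∪ R)^c ∖ P)) ∩ R = {5,6,12,15,16,18}
((P ∖ (((R^c ∩ Q) ∪ R)^c ∖ P)) ∩ R) Δ P = {10,13,14,17,19,20}
P^c = {7,8,9,11}
((R^c ∩ Q) ∪ R)^c ∩ P^c = {7,8}
(((R^c ∩ Q) ∪ R)^c ∩ P^c)^c = {5,6,9,10,11,12,13,14,15,16,17,18,19,20}
(((R^c ∩ Q) ∪ R)^c ∩ P^c)^c ∩ P = {5,6,10,12,13,14,15,16,17,18,19,20}
((((R^c ∩ Q) ∪ R)^c ∩ P^c)^c ∩ P) ∩ R = {5,6,12,15,16,18}
(((((R^c ∩ Q) ∪ R)^c ∩ P^c)^c ∩ P) ∩ R) Δ P = {10,13,14,17,19,20}
Both equal {10,13,14,17,19,20}, so ((P ∖ (((R^c ∩ Q) ∪ R)^c ∖ P)) ∩ R) Δ P = (((((R^c ∩ Q) ∪ R)^c ∩ P^c)^c ∩ P) ∩ R) Δ P.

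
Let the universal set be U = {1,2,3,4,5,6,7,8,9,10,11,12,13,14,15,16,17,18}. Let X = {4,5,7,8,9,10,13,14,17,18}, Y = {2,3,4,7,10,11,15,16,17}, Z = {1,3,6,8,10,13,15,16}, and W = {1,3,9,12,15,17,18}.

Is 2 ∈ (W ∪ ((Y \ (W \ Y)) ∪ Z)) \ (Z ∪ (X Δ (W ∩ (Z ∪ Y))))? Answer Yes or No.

2 ∉ W and 2 ∈ Y, so 2 ∉ W \ Y
2 ∈ Y and 2 ∉ (W \ Y), so 2 ∈ Y \ (W \ Y)
2 ∈ (Y \ (W \ Y)) and 2 ∉ Z, so 2 ∈ (Y \ (W \ Y)) ∪ Z
2 ∉ W and 2 ∈ ((Y \ (W \ Y)) ∪ Z), so 2 ∈ W ∪ ((Y \ (W \ Y)) ∪ Z)
2 ∉ Z and 2 ∈ Y, so 2 ∈ Z ∪ Y
2 ∉ W and 2 ∈ (Z ∪ Y), so 2 ∉ W ∩ (Z ∪ Y)
2 ∉ X and 2 ∉ (W ∩ (Z ∪ Y)), so 2 ∉ X Δ (W ∩ (Z ∪ Y))
2 ∉ Z and 2 ∉ (X Δ (W ∩ (Z ∪ Y))), so 2 ∉ Z ∪ (X Δ (W ∩ (Z ∪ Y)))
2 ∈ (W ∪ ((Y \ (W \ Y)) ∪ Z)) and 2 ∉ (Z ∪ (X Δ (W ∩ (Z ∪ Y)))), so 2 ∈ (W ∪ ((Y \ (W \ Y)) ∪ Z)) \ (Z ∪ (X Δ (W ∩ (Z ∪ Y))))

Yes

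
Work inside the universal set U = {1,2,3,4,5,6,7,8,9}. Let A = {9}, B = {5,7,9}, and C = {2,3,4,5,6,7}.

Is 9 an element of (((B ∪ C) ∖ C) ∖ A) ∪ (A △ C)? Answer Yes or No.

9 ∈ B and 9 ∉ C, so 9 ∈ B ∪ C
9 ∈ (B ∪ C) and 9 ∉ C, so 9 ∈ (B ∪ C) ∖ C
9 ∈ ((B ∪ C) ∖ C) and 9 ∈ A, so 9 ∉ ((B ∪ C) ∖ C) ∖ A
9 ∈ A and 9 ∉ C, so 9 ∈ A △ C
9 ∉ (((B ∪ C) ∖ C) ∖ A) and 9 ∈ (A △ C), so 9 ∈ (((B ∪ C) ∖ C) ∖ A) ∪ (A △ C)

Yes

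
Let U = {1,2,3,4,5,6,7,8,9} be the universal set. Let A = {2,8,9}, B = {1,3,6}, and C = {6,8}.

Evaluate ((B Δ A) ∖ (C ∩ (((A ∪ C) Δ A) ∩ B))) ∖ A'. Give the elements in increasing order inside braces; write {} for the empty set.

{2,8,9}

B Δ A = {1,2,3,6,8,9}
A ∪ C = {2,6,8,9}
(A ∪ C) Δ A = {6}
((A ∪ C) Δ A) ∩ B = {6}
C ∩ (((A ∪ C) Δ A) ∩ B) = {6}
(B Δ A) ∖ (C ∩ (((A ∪ C) Δ A) ∩ B)) = {1,2,3,8,9}
A' = {1,3,4,5,6,7}
((B Δ A) ∖ (C ∩ (((A ∪ C) Δ A) ∩ B))) ∖ A' = {2,8,9}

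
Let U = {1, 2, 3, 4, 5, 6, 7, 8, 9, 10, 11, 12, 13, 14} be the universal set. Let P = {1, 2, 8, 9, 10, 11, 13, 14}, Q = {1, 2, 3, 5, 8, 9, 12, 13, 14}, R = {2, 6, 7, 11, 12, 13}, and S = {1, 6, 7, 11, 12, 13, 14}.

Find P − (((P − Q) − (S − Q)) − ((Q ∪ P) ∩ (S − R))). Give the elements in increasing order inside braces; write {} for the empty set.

{1, 2, 8, 9, 11, 13, 14}

P − Q = {10, 11}
S − Q = {6, 7, 11}
(P − Q) − (S − Q) = {10}
Q ∪ P = {1, 2, 3, 5, 8, 9, 10, 11, 12, 13, 14}
S − R = {1, 14}
(Q ∪ P) ∩ (S − R) = {1, 14}
((P − Q) − (S − Q)) − ((Q ∪ P) ∩ (S − R)) = {10}
P − (((P − Q) − (S − Q)) − ((Q ∪ P) ∩ (S − R))) = {1, 2, 8, 9, 11, 13, 14}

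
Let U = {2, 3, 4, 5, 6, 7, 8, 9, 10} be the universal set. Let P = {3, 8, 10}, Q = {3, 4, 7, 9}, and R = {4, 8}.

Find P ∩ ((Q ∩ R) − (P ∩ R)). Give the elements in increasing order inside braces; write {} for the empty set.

Q ∩ R = {4}
P ∩ R = {8}
(Q ∩ R) − (P ∩ R) = {4}
P ∩ ((Q ∩ R) − (P ∩ R)) = {}

{}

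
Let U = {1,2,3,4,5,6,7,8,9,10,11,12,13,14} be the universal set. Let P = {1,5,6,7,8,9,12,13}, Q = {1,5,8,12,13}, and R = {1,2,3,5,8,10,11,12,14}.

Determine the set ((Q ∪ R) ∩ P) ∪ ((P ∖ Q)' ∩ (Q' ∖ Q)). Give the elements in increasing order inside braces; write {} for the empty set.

Q ∪ R = {1,2,3,5,8,10,11,12,13,14}
(Q ∪ R) ∩ P = {1,5,8,12,13}
P ∖ Q = {6,7,9}
(P ∖ Q)' = {1,2,3,4,5,8,10,11,12,13,14}
Q' = {2,3,4,6,7,9,10,11,14}
Q' ∖ Q = {2,3,4,6,7,9,10,11,14}
(P ∖ Q)' ∩ (Q' ∖ Q) = {2,3,4,10,11,14}
((Q ∪ R) ∩ P) ∪ ((P ∖ Q)' ∩ (Q' ∖ Q)) = {1,2,3,4,5,8,10,11,12,13,14}

{1,2,3,4,5,8,10,11,12,13,14}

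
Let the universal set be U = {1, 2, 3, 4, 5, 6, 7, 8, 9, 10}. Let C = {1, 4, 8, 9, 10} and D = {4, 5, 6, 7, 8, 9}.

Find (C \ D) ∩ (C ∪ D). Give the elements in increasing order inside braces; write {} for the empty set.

C \ D = {1, 10}
C ∪ D = {1, 4, 5, 6, 7, 8, 9, 10}
(C \ D) ∩ (C ∪ D) = {1, 10}

{1, 10}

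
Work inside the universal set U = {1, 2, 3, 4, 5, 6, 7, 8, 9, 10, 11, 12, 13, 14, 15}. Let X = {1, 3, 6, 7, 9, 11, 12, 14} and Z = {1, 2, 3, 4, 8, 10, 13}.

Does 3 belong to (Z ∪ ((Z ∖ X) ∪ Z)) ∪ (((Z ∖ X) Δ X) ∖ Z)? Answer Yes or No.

Yes

3 ∈ Z and 3 ∈ X, so 3 ∉ Z ∖ X
3 ∉ (Z ∖ X) and 3 ∈ Z, so 3 ∈ (Z ∖ X) ∪ Z
3 ∈ Z and 3 ∈ ((Z ∖ X) ∪ Z), so 3 ∈ Z ∪ ((Z ∖ X) ∪ Z)
3 ∈ Z and 3 ∈ X, so 3 ∉ Z ∖ X
3 ∉ (Z ∖ X) and 3 ∈ X, so 3 ∈ (Z ∖ X) Δ X
3 ∈ ((Z ∖ X) Δ X) and 3 ∈ Z, so 3 ∉ ((Z ∖ X) Δ X) ∖ Z
3 ∈ (Z ∪ ((Z ∖ X) ∪ Z)) and 3 ∉ (((Z ∖ X) Δ X) ∖ Z), so 3 ∈ (Z ∪ ((Z ∖ X) ∪ Z)) ∪ (((Z ∖ X) Δ X) ∖ Z)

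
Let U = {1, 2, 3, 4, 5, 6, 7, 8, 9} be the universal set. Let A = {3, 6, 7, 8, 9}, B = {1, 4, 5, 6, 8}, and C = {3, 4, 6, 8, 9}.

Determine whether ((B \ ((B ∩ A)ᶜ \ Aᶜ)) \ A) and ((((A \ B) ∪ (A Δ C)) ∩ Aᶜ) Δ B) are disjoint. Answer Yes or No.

No

B ∩ A = {6, 8}
(B ∩ A)ᶜ = {1, 2, 3, 4, 5, 7, 9}
Aᶜ = {1, 2, 4, 5}
(B ∩ A)ᶜ \ Aᶜ = {3, 7, 9}
B \ ((B ∩ A)ᶜ \ Aᶜ) = {1, 4, 5, 6, 8}
(B \ ((B ∩ A)ᶜ \ Aᶜ)) \ A = {1, 4, 5}
A \ B = {3, 7, 9}
A Δ C = {4, 7}
(A \ B) ∪ (A Δ C) = {3, 4, 7, 9}
((A \ B) ∪ (A Δ C)) ∩ Aᶜ = {4}
(((A \ B) ∪ (A Δ C)) ∩ Aᶜ) Δ B = {1, 5, 6, 8}
1 lies in both, so they are not disjoint.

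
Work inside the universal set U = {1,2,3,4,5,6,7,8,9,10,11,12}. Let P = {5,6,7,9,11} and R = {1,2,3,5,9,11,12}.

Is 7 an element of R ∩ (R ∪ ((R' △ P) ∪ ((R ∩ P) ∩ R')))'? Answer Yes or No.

No

7 ∉ R, so 7 ∈ R'
7 ∈ R' and 7 ∈ P, so 7 ∉ R' △ P
7 ∉ R and 7 ∈ P, so 7 ∉ R ∩ P
7 ∉ R, so 7 ∈ R'
7 ∉ (R ∩ P) and 7 ∈ R', so 7 ∉ (R ∩ P) ∩ R'
7 ∉ (R' △ P) and 7 ∉ ((R ∩ P) ∩ R'), so 7 ∉ (R' △ P) ∪ ((R ∩ P) ∩ R')
7 ∉ R and 7 ∉ ((R' △ P) ∪ ((R ∩ P) ∩ R')), so 7 ∉ R ∪ ((R' △ P) ∪ ((R ∩ P) ∩ R'))
7 ∈ (R ∪ ((R' △ P) ∪ ((R ∩ P) ∩ R')))' since 7 ∉ (R ∪ ((R' △ P) ∪ ((R ∩ P) ∩ R')))
7 ∉ R and 7 ∈ (R ∪ ((R' △ P) ∪ ((R ∩ P) ∩ R')))', so 7 ∉ R ∩ (R ∪ ((R' △ P) ∪ ((R ∩ P) ∩ R')))'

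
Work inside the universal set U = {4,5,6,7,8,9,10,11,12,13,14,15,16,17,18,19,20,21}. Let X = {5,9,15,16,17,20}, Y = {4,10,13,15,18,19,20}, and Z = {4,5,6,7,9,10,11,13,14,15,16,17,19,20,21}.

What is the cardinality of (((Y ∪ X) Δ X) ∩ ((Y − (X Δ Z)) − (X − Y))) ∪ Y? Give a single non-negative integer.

7

Y ∪ X = {4,5,9,10,13,15,16,17,18,19,20}
(Y ∪ X) Δ X = {4,10,13,18,19}
X Δ Z = {4,6,7,10,11,13,14,19,21}
Y − (X Δ Z) = {15,18,20}
X − Y = {5,9,16,17}
(Y − (X Δ Z)) − (X − Y) = {15,18,20}
((Y ∪ X) Δ X) ∩ ((Y − (X Δ Z)) − (X − Y)) = {18}
(((Y ∪ X) Δ X) ∩ ((Y − (X Δ Z)) − (X − Y))) ∪ Y = {4,10,13,15,18,19,20}
|(((Y ∪ X) Δ X) ∩ ((Y − (X Δ Z)) − (X − Y))) ∪ Y| = 7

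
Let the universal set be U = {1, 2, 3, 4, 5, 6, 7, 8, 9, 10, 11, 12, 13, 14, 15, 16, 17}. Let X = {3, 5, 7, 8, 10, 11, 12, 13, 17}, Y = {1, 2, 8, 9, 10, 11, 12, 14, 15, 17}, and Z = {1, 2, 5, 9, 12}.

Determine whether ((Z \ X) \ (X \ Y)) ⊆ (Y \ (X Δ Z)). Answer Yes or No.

Z \ X = {1, 2, 9}
X \ Y = {3, 5, 7, 13}
(Z \ X) \ (X \ Y) = {1, 2, 9}
X Δ Z = {1, 2, 3, 7, 8, 9, 10, 11, 13, 17}
Y \ (X Δ Z) = {12, 14, 15}
1 ∈ (Z \ X) \ (X \ Y) but 1 ∉ Y \ (X Δ Z), so the inclusion fails.

No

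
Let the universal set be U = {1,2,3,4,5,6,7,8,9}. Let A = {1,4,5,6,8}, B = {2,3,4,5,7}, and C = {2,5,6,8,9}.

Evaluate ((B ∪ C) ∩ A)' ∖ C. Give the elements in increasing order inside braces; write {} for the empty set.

B ∪ C = {2,3,4,5,6,7,8,9}
(B ∪ C) ∩ A = {4,5,6,8}
((B ∪ C) ∩ A)' = {1,2,3,7,9}
((B ∪ C) ∩ A)' ∖ C = {1,3,7}

{1,3,7}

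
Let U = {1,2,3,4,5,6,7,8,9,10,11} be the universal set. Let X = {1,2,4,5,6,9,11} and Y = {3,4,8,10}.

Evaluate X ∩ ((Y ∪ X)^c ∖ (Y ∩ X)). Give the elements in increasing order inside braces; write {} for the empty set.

{}

Y ∪ X = {1,2,3,4,5,6,8,9,10,11}
(Y ∪ X)^c = {7}
Y ∩ X = {4}
(Y ∪ X)^c ∖ (Y ∩ X) = {7}
X ∩ ((Y ∪ X)^c ∖ (Y ∩ X)) = {}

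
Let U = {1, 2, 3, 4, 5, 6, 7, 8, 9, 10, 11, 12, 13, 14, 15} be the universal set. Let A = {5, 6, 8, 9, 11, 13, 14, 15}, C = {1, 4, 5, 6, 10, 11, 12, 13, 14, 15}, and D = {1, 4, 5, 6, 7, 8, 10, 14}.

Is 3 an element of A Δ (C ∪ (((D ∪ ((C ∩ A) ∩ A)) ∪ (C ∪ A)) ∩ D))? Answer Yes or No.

3 ∉ C and 3 ∉ A, so 3 ∉ C ∩ A
3 ∉ (C ∩ A) and 3 ∉ A, so 3 ∉ (C ∩ A) ∩ A
3 ∉ D and 3 ∉ ((C ∩ A) ∩ A), so 3 ∉ D ∪ ((C ∩ A) ∩ A)
3 ∉ C and 3 ∉ A, so 3 ∉ C ∪ A
3 ∉ (D ∪ ((C ∩ A) ∩ A)) and 3 ∉ (C ∪ A), so 3 ∉ (D ∪ ((C ∩ A) ∩ A)) ∪ (C ∪ A)
3 ∉ ((D ∪ ((C ∩ A) ∩ A)) ∪ (C ∪ A)) and 3 ∉ D, so 3 ∉ ((D ∪ ((C ∩ A) ∩ A)) ∪ (C ∪ A)) ∩ D
3 ∉ C and 3 ∉ (((D ∪ ((C ∩ A) ∩ A)) ∪ (C ∪ A)) ∩ D), so 3 ∉ C ∪ (((D ∪ ((C ∩ A) ∩ A)) ∪ (C ∪ A)) ∩ D)
3 ∉ A and 3 ∉ (C ∪ (((D ∪ ((C ∩ A) ∩ A)) ∪ (C ∪ A)) ∩ D)), so 3 ∉ A Δ (C ∪ (((D ∪ ((C ∩ A) ∩ A)) ∪ (C ∪ A)) ∩ D))

No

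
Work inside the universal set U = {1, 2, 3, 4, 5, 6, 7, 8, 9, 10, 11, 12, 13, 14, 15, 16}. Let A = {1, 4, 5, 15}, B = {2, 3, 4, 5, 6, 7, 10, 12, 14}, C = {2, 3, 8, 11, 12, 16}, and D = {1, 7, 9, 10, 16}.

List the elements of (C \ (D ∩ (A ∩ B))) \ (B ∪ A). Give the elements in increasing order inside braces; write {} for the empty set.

A ∩ B = {4, 5}
D ∩ (A ∩ B) = {}
C \ (D ∩ (A ∩ B)) = {2, 3, 8, 11, 12, 16}
B ∪ A = {1, 2, 3, 4, 5, 6, 7, 10, 12, 14, 15}
(C \ (D ∩ (A ∩ B))) \ (B ∪ A) = {8, 11, 16}

{8, 11, 16}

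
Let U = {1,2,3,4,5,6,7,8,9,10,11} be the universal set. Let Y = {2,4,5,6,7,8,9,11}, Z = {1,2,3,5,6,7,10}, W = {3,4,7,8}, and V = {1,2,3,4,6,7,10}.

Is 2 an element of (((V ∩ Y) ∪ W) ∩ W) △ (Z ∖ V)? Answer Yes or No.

No

2 ∈ V and 2 ∈ Y, so 2 ∈ V ∩ Y
2 ∈ (V ∩ Y) and 2 ∉ W, so 2 ∈ (V ∩ Y) ∪ W
2 ∈ ((V ∩ Y) ∪ W) and 2 ∉ W, so 2 ∉ ((V ∩ Y) ∪ W) ∩ W
2 ∈ Z and 2 ∈ V, so 2 ∉ Z ∖ V
2 ∉ (((V ∩ Y) ∪ W) ∩ W) and 2 ∉ (Z ∖ V), so 2 ∉ (((V ∩ Y) ∪ W) ∩ W) △ (Z ∖ V)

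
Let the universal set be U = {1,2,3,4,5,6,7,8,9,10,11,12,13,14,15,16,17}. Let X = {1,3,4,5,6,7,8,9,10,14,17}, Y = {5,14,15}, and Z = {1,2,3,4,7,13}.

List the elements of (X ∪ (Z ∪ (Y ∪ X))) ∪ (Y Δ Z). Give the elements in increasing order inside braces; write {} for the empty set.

Y ∪ X = {1,3,4,5,6,7,8,9,10,14,15,17}
Z ∪ (Y ∪ X) = {1,2,3,4,5,6,7,8,9,10,13,14,15,17}
X ∪ (Z ∪ (Y ∪ X)) = {1,2,3,4,5,6,7,8,9,10,13,14,15,17}
Y Δ Z = {1,2,3,4,5,7,13,14,15}
(X ∪ (Z ∪ (Y ∪ X))) ∪ (Y Δ Z) = {1,2,3,4,5,6,7,8,9,10,13,14,15,17}

{1,2,3,4,5,6,7,8,9,10,13,14,15,17}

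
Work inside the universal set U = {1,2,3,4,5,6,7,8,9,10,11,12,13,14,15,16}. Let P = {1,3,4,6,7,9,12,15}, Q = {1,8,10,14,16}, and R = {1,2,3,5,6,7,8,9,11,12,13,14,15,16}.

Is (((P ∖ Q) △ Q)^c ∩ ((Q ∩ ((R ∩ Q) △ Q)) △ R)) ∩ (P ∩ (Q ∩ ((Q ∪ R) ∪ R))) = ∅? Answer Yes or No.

Yes

P ∖ Q = {3,4,6,7,9,12,15}
(P ∖ Q) △ Q = {1,3,4,6,7,8,9,10,12,14,15,16}
((P ∖ Q) △ Q)^c = {2,5,11,13}
R ∩ Q = {1,8,14,16}
(R ∩ Q) △ Q = {10}
Q ∩ ((R ∩ Q) △ Q) = {10}
(Q ∩ ((R ∩ Q) △ Q)) △ R = {1,2,3,5,6,7,8,9,10,11,12,13,14,15,16}
((P ∖ Q) △ Q)^c ∩ ((Q ∩ ((R ∩ Q) △ Q)) △ R) = {2,5,11,13}
Q ∪ R = {1,2,3,5,6,7,8,9,10,11,12,13,14,15,16}
(Q ∪ R) ∪ R = {1,2,3,5,6,7,8,9,10,11,12,13,14,15,16}
Q ∩ ((Q ∪ R) ∪ R) = {1,8,10,14,16}
P ∩ (Q ∩ ((Q ∪ R) ∪ R)) = {1}
{2,5,11,13} and {1} share no elements.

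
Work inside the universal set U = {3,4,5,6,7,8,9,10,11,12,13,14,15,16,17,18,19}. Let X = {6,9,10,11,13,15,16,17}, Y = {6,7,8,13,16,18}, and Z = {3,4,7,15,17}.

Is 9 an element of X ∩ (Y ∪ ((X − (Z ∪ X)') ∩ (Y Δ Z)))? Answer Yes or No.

9 ∉ Z and 9 ∈ X, so 9 ∈ Z ∪ X
9 ∉ (Z ∪ X)' since 9 ∈ (Z ∪ X)
9 ∈ X and 9 ∉ (Z ∪ X)', so 9 ∈ X − (Z ∪ X)'
9 ∉ Y and 9 ∉ Z, so 9 ∉ Y Δ Z
9 ∈ (X − (Z ∪ X)') and 9 ∉ (Y Δ Z), so 9 ∉ (X − (Z ∪ X)') ∩ (Y Δ Z)
9 ∉ Y and 9 ∉ ((X − (Z ∪ X)') ∩ (Y Δ Z)), so 9 ∉ Y ∪ ((X − (Z ∪ X)') ∩ (Y Δ Z))
9 ∈ X and 9 ∉ (Y ∪ ((X − (Z ∪ X)') ∩ (Y Δ Z))), so 9 ∉ X ∩ (Y ∪ ((X − (Z ∪ X)') ∩ (Y Δ Z)))

No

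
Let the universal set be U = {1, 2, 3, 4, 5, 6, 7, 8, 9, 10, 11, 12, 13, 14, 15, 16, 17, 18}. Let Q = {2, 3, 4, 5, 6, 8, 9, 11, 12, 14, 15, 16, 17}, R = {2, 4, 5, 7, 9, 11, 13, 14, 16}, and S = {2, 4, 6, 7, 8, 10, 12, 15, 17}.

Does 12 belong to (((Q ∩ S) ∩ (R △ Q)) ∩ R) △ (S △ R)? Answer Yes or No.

12 ∈ Q and 12 ∈ S, so 12 ∈ Q ∩ S
12 ∉ R and 12 ∈ Q, so 12 ∈ R △ Q
12 ∈ (Q ∩ S) and 12 ∈ (R △ Q), so 12 ∈ (Q ∩ S) ∩ (R △ Q)
12 ∈ ((Q ∩ S) ∩ (R △ Q)) and 12 ∉ R, so 12 ∉ ((Q ∩ S) ∩ (R △ Q)) ∩ R
12 ∈ S and 12 ∉ R, so 12 ∈ S △ R
12 ∉ (((Q ∩ S) ∩ (R △ Q)) ∩ R) and 12 ∈ (S △ R), so 12 ∈ (((Q ∩ S) ∩ (R △ Q)) ∩ R) △ (S △ R)

Yes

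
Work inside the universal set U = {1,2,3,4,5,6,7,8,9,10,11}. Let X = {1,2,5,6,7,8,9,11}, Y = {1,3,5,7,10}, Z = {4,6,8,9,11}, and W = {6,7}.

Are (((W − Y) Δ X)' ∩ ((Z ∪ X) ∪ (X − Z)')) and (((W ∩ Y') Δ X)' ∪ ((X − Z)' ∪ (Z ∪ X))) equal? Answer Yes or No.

W − Y = {6}
(W − Y) Δ X = {1,2,5,7,8,9,11}
((W − Y) Δ X)' = {3,4,6,10}
Z ∪ X = {1,2,4,5,6,7,8,9,11}
X − Z = {1,2,5,7}
(X − Z)' = {3,4,6,8,9,10,11}
(Z ∪ X) ∪ (X − Z)' = {1,2,3,4,5,6,7,8,9,10,11}
((W − Y) Δ X)' ∩ ((Z ∪ X) ∪ (X − Z)') = {3,4,6,10}
Y' = {2,4,6,8,9,11}
W ∩ Y' = {6}
(W ∩ Y') Δ X = {1,2,5,7,8,9,11}
((W ∩ Y') Δ X)' = {3,4,6,10}
(X − Z)' ∪ (Z ∪ X) = {1,2,3,4,5,6,7,8,9,10,11}
((W ∩ Y') Δ X)' ∪ ((X − Z)' ∪ (Z ∪ X)) = {1,2,3,4,5,6,7,8,9,10,11}
1 ∈ ((W ∩ Y') Δ X)' ∪ ((X − Z)' ∪ (Z ∪ X)) but 1 ∉ ((W − Y) Δ X)' ∩ ((Z ∪ X) ∪ (X − Z)'), so they differ.

No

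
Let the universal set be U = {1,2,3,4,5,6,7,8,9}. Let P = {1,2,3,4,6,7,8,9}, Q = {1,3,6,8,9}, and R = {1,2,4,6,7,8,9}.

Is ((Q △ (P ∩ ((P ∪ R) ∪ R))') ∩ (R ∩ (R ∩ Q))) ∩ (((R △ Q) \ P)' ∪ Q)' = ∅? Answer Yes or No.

Yes

P ∪ R = {1,2,3,4,6,7,8,9}
(P ∪ R) ∪ R = {1,2,3,4,6,7,8,9}
P ∩ ((P ∪ R) ∪ R) = {1,2,3,4,6,7,8,9}
(P ∩ ((P ∪ R) ∪ R))' = {5}
Q △ (P ∩ ((P ∪ R) ∪ R))' = {1,3,5,6,8,9}
R ∩ Q = {1,6,8,9}
R ∩ (R ∩ Q) = {1,6,8,9}
(Q △ (P ∩ ((P ∪ R) ∪ R))') ∩ (R ∩ (R ∩ Q)) = {1,6,8,9}
R △ Q = {2,3,4,7}
(R △ Q) \ P = {}
((R △ Q) \ P)' = {1,2,3,4,5,6,7,8,9}
((R △ Q) \ P)' ∪ Q = {1,2,3,4,5,6,7,8,9}
(((R △ Q) \ P)' ∪ Q)' = {}
{1,6,8,9} and {} share no elements.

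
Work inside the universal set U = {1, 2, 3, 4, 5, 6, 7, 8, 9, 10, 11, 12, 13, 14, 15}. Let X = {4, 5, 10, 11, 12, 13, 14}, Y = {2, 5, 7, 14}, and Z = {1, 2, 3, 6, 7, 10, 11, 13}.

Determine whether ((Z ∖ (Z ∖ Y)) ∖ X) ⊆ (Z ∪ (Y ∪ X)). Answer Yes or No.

Z ∖ Y = {1, 3, 6, 10, 11, 13}
Z ∖ (Z ∖ Y) = {2, 7}
(Z ∖ (Z ∖ Y)) ∖ X = {2, 7}
Y ∪ X = {2, 4, 5, 7, 10, 11, 12, 13, 14}
Z ∪ (Y ∪ X) = {1, 2, 3, 4, 5, 6, 7, 10, 11, 12, 13, 14}
Every element of {2, 7} is in {1, 2, 3, 4, 5, 6, 7, 10, 11, 12, 13, 14}, so (Z ∖ (Z ∖ Y)) ∖ X ⊆ Z ∪ (Y ∪ X).

Yes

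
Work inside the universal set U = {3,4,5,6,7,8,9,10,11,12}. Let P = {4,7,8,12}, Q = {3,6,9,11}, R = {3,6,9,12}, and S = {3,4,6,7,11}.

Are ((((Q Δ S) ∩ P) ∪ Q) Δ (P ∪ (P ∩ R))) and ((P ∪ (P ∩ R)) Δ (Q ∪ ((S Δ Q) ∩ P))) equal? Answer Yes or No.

Q Δ S = {4,7,9}
(Q Δ S) ∩ P = {4,7}
((Q Δ S) ∩ P) ∪ Q = {3,4,6,7,9,11}
P ∩ R = {12}
P ∪ (P ∩ R) = {4,7,8,12}
(((Q Δ S) ∩ P) ∪ Q) Δ (P ∪ (P ∩ R)) = {3,6,8,9,11,12}
S Δ Q = {4,7,9}
(S Δ Q) ∩ P = {4,7}
Q ∪ ((S Δ Q) ∩ P) = {3,4,6,7,9,11}
(P ∪ (P ∩ R)) Δ (Q ∪ ((S Δ Q) ∩ P)) = {3,6,8,9,11,12}
Both equal {3,6,8,9,11,12}, so (((Q Δ S) ∩ P) ∪ Q) Δ (P ∪ (P ∩ R)) = (P ∪ (P ∩ R)) Δ (Q ∪ ((S Δ Q) ∩ P)).

Yes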